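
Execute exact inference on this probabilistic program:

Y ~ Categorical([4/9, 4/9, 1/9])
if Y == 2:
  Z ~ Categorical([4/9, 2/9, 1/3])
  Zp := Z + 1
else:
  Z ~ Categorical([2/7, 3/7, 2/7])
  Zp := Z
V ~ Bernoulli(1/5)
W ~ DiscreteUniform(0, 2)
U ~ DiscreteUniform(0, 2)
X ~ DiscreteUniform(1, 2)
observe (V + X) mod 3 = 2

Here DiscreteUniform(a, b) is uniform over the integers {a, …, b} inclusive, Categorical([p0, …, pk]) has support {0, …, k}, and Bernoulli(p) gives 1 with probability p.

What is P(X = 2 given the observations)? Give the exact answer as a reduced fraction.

P(X = 2 | obs) = 4/5

Enumerate traces; 162 have nonzero weight after conditioning:
  (Y=0, Z=0, V=0, W=0, U=0, X=2) weight 16/2835
  (Y=0, Z=0, V=0, W=0, U=1, X=2) weight 16/2835
  (Y=0, Z=0, V=0, W=0, U=2, X=2) weight 16/2835
  (Y=0, Z=0, V=0, W=1, U=0, X=2) weight 16/2835
  (Y=0, Z=0, V=0, W=1, U=1, X=2) weight 16/2835
  (Y=0, Z=0, V=0, W=1, U=2, X=2) weight 16/2835
  (Y=0, Z=0, V=0, W=2, U=0, X=2) weight 16/2835
  (Y=0, Z=0, V=0, W=2, U=1, X=2) weight 16/2835
  (Y=0, Z=0, V=1, W=0, U=0, X=1) weight 4/2835
  … 153 more
Group by X:
  weight(X=1) = 1/10
  weight(X=2) = 2/5
Total weight = 1/10 + 2/5 = 1/2
P(X=1 | obs) = 1/10 / 1/2 = 1/5
P(X=2 | obs) = 2/5 / 1/2 = 4/5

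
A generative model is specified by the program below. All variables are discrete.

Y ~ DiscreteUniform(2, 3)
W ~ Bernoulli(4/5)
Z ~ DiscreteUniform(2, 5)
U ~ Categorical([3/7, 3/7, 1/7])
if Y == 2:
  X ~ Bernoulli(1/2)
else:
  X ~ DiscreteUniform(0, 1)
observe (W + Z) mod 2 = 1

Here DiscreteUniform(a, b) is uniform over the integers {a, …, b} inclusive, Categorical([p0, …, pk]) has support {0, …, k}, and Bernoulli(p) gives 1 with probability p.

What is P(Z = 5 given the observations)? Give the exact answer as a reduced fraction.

P(Z = 5 | obs) = 1/10

Enumerate traces; 48 have nonzero weight after conditioning:
  (Y=2, W=0, Z=3, U=0, X=0) weight 3/560
  (Y=2, W=0, Z=3, U=0, X=1) weight 3/560
  (Y=2, W=0, Z=3, U=1, X=0) weight 3/560
  (Y=2, W=0, Z=3, U=1, X=1) weight 3/560
  (Y=2, W=0, Z=3, U=2, X=0) weight 1/560
  (Y=2, W=0, Z=3, U=2, X=1) weight 1/560
  (Y=2, W=0, Z=5, U=0, X=0) weight 3/560
  (Y=2, W=0, Z=5, U=0, X=1) weight 3/560
  (Y=2, W=1, Z=2, U=0, X=0) weight 3/140
  (Y=2, W=1, Z=4, U=0, X=0) weight 3/140
  … 38 more
Group by Z:
  weight(Z=2) = 1/5
  weight(Z=3) = 1/20
  weight(Z=4) = 1/5
  weight(Z=5) = 1/20
Total weight = 1/5 + 1/20 + 1/5 + 1/20 = 1/2
P(Z=2 | obs) = 1/5 / 1/2 = 2/5
P(Z=3 | obs) = 1/20 / 1/2 = 1/10
P(Z=4 | obs) = 1/5 / 1/2 = 2/5
P(Z=5 | obs) = 1/20 / 1/2 = 1/10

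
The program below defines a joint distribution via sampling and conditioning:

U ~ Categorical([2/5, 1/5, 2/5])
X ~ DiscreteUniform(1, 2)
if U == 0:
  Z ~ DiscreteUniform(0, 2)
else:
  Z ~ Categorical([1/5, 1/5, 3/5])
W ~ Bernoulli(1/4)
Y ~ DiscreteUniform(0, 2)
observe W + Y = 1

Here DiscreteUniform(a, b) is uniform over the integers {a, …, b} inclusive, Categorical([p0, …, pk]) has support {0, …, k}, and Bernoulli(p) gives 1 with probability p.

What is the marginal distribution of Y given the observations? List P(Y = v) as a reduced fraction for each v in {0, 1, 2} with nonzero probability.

P(Y=0) = 1/4, P(Y=1) = 3/4

Enumerate traces; 36 have nonzero weight after conditioning:
  (U=0, X=1, Z=0, W=0, Y=1) weight 1/60
  (U=0, X=1, Z=0, W=1, Y=0) weight 1/180
  (U=0, X=1, Z=1, W=0, Y=1) weight 1/60
  (U=0, X=1, Z=1, W=1, Y=0) weight 1/180
  (U=0, X=1, Z=2, W=0, Y=1) weight 1/60
  (U=0, X=1, Z=2, W=1, Y=0) weight 1/180
  (U=0, X=2, Z=0, W=0, Y=1) weight 1/60
  (U=0, X=2, Z=0, W=1, Y=0) weight 1/180
  … 28 more
Group by Y:
  weight(Y=0) = 1/12
  weight(Y=1) = 1/4
Total weight = 1/12 + 1/4 = 1/3
P(Y=0 | obs) = 1/12 / 1/3 = 1/4
P(Y=1 | obs) = 1/4 / 1/3 = 3/4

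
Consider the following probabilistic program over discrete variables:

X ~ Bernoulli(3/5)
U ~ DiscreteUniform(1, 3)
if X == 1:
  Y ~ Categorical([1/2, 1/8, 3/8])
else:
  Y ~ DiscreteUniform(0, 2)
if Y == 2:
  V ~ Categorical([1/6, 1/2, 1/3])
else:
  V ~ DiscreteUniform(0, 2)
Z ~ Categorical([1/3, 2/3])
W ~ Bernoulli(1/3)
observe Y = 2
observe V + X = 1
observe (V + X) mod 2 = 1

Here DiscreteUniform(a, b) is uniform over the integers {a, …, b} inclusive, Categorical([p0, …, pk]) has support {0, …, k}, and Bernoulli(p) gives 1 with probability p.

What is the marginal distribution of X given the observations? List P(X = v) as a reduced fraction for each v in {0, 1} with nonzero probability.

Enumerate traces; 24 have nonzero weight after conditioning:
  (X=0, U=1, Y=2, V=1, Z=0, W=0) weight 2/405
  (X=0, U=1, Y=2, V=1, Z=0, W=1) weight 1/405
  (X=0, U=1, Y=2, V=1, Z=1, W=0) weight 4/405
  (X=0, U=1, Y=2, V=1, Z=1, W=1) weight 2/405
  (X=0, U=2, Y=2, V=1, Z=0, W=0) weight 2/405
  (X=0, U=2, Y=2, V=1, Z=0, W=1) weight 1/405
  (X=0, U=2, Y=2, V=1, Z=1, W=0) weight 4/405
  (X=0, U=2, Y=2, V=1, Z=1, W=1) weight 2/405
  (X=1, U=1, Y=2, V=0, Z=0, W=0) weight 1/360
  … 15 more
Group by X:
  weight(X=0) = 1/15
  weight(X=1) = 3/80
Total weight = 1/15 + 3/80 = 5/48
P(X=0 | obs) = 1/15 / 5/48 = 16/25
P(X=1 | obs) = 3/80 / 5/48 = 9/25

P(X=0) = 16/25, P(X=1) = 9/25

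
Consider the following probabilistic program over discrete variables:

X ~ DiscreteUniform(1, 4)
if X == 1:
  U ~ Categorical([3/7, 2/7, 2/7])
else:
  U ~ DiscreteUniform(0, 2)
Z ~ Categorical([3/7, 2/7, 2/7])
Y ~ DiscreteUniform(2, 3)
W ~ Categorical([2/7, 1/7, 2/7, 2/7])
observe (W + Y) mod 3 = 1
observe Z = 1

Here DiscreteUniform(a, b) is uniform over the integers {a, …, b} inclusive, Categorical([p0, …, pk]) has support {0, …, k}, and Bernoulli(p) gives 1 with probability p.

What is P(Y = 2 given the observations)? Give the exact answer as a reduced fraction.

Enumerate traces; 24 have nonzero weight after conditioning:
  (X=1, U=0, Z=1, Y=2, W=2) weight 3/686
  (X=1, U=0, Z=1, Y=3, W=1) weight 3/1372
  (X=1, U=1, Z=1, Y=2, W=2) weight 1/343
  (X=1, U=1, Z=1, Y=3, W=1) weight 1/686
  (X=1, U=2, Z=1, Y=2, W=2) weight 1/343
  (X=1, U=2, Z=1, Y=3, W=1) weight 1/686
  (X=2, U=0, Z=1, Y=2, W=2) weight 1/294
  (X=2, U=0, Z=1, Y=3, W=1) weight 1/588
  … 16 more
Group by Y:
  weight(Y=2) = 2/49
  weight(Y=3) = 1/49
Total weight = 2/49 + 1/49 = 3/49
P(Y=2 | obs) = 2/49 / 3/49 = 2/3
P(Y=3 | obs) = 1/49 / 3/49 = 1/3

P(Y = 2 | obs) = 2/3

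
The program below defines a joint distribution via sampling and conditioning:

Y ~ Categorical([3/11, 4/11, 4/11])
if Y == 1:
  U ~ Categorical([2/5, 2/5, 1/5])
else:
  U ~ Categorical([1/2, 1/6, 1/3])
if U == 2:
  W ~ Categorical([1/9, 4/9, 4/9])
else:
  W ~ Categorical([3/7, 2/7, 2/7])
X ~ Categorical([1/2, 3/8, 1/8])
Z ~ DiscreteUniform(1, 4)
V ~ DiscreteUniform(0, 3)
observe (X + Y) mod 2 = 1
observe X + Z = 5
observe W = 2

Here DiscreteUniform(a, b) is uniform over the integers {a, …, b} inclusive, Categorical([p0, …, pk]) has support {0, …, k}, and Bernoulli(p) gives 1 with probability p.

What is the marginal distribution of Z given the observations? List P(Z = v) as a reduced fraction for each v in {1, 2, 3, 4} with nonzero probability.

Enumerate traces; 36 have nonzero weight after conditioning:
  (Y=0, U=0, W=2, X=1, Z=4, V=0) weight 9/9856
  (Y=0, U=0, W=2, X=1, Z=4, V=1) weight 9/9856
  (Y=0, U=0, W=2, X=1, Z=4, V=2) weight 9/9856
  (Y=0, U=0, W=2, X=1, Z=4, V=3) weight 9/9856
  (Y=0, U=1, W=2, X=1, Z=4, V=0) weight 3/9856
  (Y=0, U=1, W=2, X=1, Z=4, V=1) weight 3/9856
  (Y=0, U=1, W=2, X=1, Z=4, V=2) weight 3/9856
  (Y=0, U=1, W=2, X=1, Z=4, V=3) weight 3/9856
  (Y=1, U=0, W=2, X=2, Z=3, V=0) weight 1/3080
  … 27 more
Group by Z:
  weight(Z=3) = 5/1386
  weight(Z=4) = 2/99
Total weight = 5/1386 + 2/99 = 1/42
P(Z=3 | obs) = 5/1386 / 1/42 = 5/33
P(Z=4 | obs) = 2/99 / 1/42 = 28/33

P(Z=3) = 5/33, P(Z=4) = 28/33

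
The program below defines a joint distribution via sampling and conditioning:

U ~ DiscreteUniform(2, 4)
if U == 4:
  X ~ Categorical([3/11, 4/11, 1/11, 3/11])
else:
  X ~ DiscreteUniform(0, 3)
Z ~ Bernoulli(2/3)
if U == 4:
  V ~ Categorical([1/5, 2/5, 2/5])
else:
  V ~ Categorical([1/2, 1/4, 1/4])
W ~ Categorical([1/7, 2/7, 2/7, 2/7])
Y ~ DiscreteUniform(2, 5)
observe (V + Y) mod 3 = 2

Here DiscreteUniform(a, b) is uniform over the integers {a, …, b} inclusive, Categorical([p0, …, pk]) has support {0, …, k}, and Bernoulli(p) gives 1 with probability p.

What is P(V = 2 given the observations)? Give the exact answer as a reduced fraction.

P(V = 2 | obs) = 3/14

Enumerate traces; 384 have nonzero weight after conditioning:
  (U=2, X=0, Z=0, V=0, W=0, Y=2) weight 1/2016
  (U=2, X=0, Z=0, V=0, W=0, Y=5) weight 1/2016
  (U=2, X=0, Z=0, V=0, W=1, Y=2) weight 1/1008
  (U=2, X=0, Z=0, V=0, W=1, Y=5) weight 1/1008
  (U=2, X=0, Z=0, V=0, W=2, Y=2) weight 1/1008
  (U=2, X=0, Z=0, V=0, W=2, Y=5) weight 1/1008
  (U=2, X=0, Z=0, V=0, W=3, Y=2) weight 1/1008
  (U=2, X=0, Z=0, V=0, W=3, Y=5) weight 1/1008
  (U=2, X=0, Z=0, V=1, W=0, Y=4) weight 1/4032
  (U=2, X=0, Z=0, V=2, W=0, Y=3) weight 1/4032
  … 374 more
Group by V:
  weight(V=0) = 1/5
  weight(V=1) = 3/40
  weight(V=2) = 3/40
Total weight = 1/5 + 3/40 + 3/40 = 7/20
P(V=0 | obs) = 1/5 / 7/20 = 4/7
P(V=1 | obs) = 3/40 / 7/20 = 3/14
P(V=2 | obs) = 3/40 / 7/20 = 3/14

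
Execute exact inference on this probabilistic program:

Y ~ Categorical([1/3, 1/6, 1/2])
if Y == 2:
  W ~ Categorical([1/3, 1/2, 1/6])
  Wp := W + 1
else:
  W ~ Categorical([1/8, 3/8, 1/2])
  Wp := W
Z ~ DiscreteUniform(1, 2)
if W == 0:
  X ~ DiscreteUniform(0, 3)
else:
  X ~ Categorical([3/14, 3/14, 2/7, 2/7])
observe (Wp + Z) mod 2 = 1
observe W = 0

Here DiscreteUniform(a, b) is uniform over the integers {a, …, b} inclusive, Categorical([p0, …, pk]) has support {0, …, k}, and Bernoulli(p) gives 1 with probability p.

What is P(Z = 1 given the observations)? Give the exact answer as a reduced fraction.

P(Z = 1 | obs) = 3/11

Enumerate traces; 12 have nonzero weight after conditioning:
  (Y=0, W=0, Z=1, X=0) weight 1/192
  (Y=0, W=0, Z=1, X=1) weight 1/192
  (Y=0, W=0, Z=1, X=2) weight 1/192
  (Y=0, W=0, Z=1, X=3) weight 1/192
  (Y=1, W=0, Z=1, X=0) weight 1/384
  (Y=1, W=0, Z=1, X=1) weight 1/384
  (Y=1, W=0, Z=1, X=2) weight 1/384
  (Y=1, W=0, Z=1, X=3) weight 1/384
  (Y=2, W=0, Z=2, X=0) weight 1/48
  … 3 more
Group by Z:
  weight(Z=1) = 1/32
  weight(Z=2) = 1/12
Total weight = 1/32 + 1/12 = 11/96
P(Z=1 | obs) = 1/32 / 11/96 = 3/11
P(Z=2 | obs) = 1/12 / 11/96 = 8/11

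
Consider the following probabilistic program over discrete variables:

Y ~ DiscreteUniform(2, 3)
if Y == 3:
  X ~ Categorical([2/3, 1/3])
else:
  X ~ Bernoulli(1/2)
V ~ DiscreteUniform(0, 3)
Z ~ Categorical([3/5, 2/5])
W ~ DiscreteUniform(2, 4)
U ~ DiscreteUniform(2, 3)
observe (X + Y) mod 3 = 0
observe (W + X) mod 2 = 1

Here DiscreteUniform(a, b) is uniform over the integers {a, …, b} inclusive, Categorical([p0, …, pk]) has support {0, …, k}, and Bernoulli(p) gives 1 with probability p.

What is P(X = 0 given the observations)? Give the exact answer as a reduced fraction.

P(X = 0 | obs) = 2/5

Enumerate traces; 48 have nonzero weight after conditioning:
  (Y=2, X=1, V=0, Z=0, W=2, U=2) weight 1/160
  (Y=2, X=1, V=0, Z=0, W=2, U=3) weight 1/160
  (Y=2, X=1, V=0, Z=0, W=4, U=2) weight 1/160
  (Y=2, X=1, V=0, Z=0, W=4, U=3) weight 1/160
  (Y=2, X=1, V=0, Z=1, W=2, U=2) weight 1/240
  (Y=2, X=1, V=0, Z=1, W=2, U=3) weight 1/240
  (Y=2, X=1, V=0, Z=1, W=4, U=2) weight 1/240
  (Y=2, X=1, V=0, Z=1, W=4, U=3) weight 1/240
  (Y=3, X=0, V=0, Z=0, W=3, U=2) weight 1/120
  … 39 more
Group by X:
  weight(X=0) = 1/9
  weight(X=1) = 1/6
Total weight = 1/9 + 1/6 = 5/18
P(X=0 | obs) = 1/9 / 5/18 = 2/5
P(X=1 | obs) = 1/6 / 5/18 = 3/5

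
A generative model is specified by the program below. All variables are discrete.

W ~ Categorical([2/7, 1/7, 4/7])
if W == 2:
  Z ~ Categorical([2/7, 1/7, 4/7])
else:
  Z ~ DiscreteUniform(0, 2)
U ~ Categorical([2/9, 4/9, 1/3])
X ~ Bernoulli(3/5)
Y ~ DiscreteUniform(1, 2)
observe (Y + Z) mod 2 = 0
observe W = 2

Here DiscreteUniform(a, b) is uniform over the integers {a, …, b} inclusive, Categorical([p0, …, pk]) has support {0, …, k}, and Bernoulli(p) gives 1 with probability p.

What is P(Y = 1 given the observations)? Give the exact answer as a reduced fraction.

Enumerate traces; 18 have nonzero weight after conditioning:
  (W=2, Z=0, U=0, X=0, Y=2) weight 16/2205
  (W=2, Z=0, U=0, X=1, Y=2) weight 8/735
  (W=2, Z=0, U=1, X=0, Y=2) weight 32/2205
  (W=2, Z=0, U=1, X=1, Y=2) weight 16/735
  (W=2, Z=0, U=2, X=0, Y=2) weight 8/735
  (W=2, Z=0, U=2, X=1, Y=2) weight 4/245
  (W=2, Z=1, U=0, X=0, Y=1) weight 8/2205
  (W=2, Z=1, U=0, X=1, Y=1) weight 4/735
  … 10 more
Group by Y:
  weight(Y=1) = 2/49
  weight(Y=2) = 12/49
Total weight = 2/49 + 12/49 = 2/7
P(Y=1 | obs) = 2/49 / 2/7 = 1/7
P(Y=2 | obs) = 12/49 / 2/7 = 6/7

P(Y = 1 | obs) = 1/7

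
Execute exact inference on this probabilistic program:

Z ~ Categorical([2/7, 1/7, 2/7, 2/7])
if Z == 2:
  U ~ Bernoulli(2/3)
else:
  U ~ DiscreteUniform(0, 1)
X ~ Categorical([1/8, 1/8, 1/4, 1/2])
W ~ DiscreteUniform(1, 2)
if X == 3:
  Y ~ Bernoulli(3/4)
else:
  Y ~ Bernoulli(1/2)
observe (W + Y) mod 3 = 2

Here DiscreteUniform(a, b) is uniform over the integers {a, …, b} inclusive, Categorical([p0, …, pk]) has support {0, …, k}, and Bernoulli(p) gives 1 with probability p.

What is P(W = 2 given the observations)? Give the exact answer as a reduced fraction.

P(W = 2 | obs) = 3/8

Enumerate traces; 64 have nonzero weight after conditioning:
  (Z=0, U=0, X=0, W=1, Y=1) weight 1/224
  (Z=0, U=0, X=0, W=2, Y=0) weight 1/224
  (Z=0, U=0, X=1, W=1, Y=1) weight 1/224
  (Z=0, U=0, X=1, W=2, Y=0) weight 1/224
  (Z=0, U=0, X=2, W=1, Y=1) weight 1/112
  (Z=0, U=0, X=2, W=2, Y=0) weight 1/112
  (Z=0, U=0, X=3, W=1, Y=1) weight 3/112
  (Z=0, U=0, X=3, W=2, Y=0) weight 1/112
  … 56 more
Group by W:
  weight(W=1) = 5/16
  weight(W=2) = 3/16
Total weight = 5/16 + 3/16 = 1/2
P(W=1 | obs) = 5/16 / 1/2 = 5/8
P(W=2 | obs) = 3/16 / 1/2 = 3/8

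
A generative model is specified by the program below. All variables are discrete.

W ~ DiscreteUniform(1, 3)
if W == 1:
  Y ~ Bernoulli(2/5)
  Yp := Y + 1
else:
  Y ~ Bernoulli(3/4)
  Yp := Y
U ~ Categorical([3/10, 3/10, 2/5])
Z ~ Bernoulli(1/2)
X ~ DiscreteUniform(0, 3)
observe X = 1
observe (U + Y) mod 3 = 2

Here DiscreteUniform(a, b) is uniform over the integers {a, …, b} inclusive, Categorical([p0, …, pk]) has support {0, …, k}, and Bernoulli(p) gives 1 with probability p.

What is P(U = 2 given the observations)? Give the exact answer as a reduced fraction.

P(U = 2 | obs) = 44/101

Enumerate traces; 12 have nonzero weight after conditioning:
  (W=1, Y=0, U=2, Z=0, X=1) weight 1/100
  (W=1, Y=0, U=2, Z=1, X=1) weight 1/100
  (W=1, Y=1, U=1, Z=0, X=1) weight 1/200
  (W=1, Y=1, U=1, Z=1, X=1) weight 1/200
  (W=2, Y=0, U=2, Z=0, X=1) weight 1/240
  (W=2, Y=0, U=2, Z=1, X=1) weight 1/240
  (W=2, Y=1, U=1, Z=0, X=1) weight 3/320
  (W=2, Y=1, U=1, Z=1, X=1) weight 3/320
  … 4 more
Group by U:
  weight(U=1) = 19/400
  weight(U=2) = 11/300
Total weight = 19/400 + 11/300 = 101/1200
P(U=1 | obs) = 19/400 / 101/1200 = 57/101
P(U=2 | obs) = 11/300 / 101/1200 = 44/101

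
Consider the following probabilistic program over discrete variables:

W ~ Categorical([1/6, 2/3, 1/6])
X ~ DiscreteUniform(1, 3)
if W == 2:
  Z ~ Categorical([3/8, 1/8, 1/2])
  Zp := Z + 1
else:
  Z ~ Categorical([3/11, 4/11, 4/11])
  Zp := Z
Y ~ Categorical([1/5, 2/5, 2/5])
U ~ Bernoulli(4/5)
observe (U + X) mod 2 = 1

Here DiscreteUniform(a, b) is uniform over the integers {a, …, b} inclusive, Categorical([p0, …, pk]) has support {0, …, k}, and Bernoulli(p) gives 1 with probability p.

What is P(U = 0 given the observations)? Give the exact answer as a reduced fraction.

Enumerate traces; 81 have nonzero weight after conditioning:
  (W=0, X=1, Z=0, Y=0, U=0) weight 1/1650
  (W=0, X=1, Z=0, Y=1, U=0) weight 1/825
  (W=0, X=1, Z=0, Y=2, U=0) weight 1/825
  (W=0, X=1, Z=1, Y=0, U=0) weight 2/2475
  (W=0, X=1, Z=1, Y=1, U=0) weight 4/2475
  (W=0, X=1, Z=1, Y=2, U=0) weight 4/2475
  (W=0, X=1, Z=2, Y=0, U=0) weight 2/2475
  (W=0, X=1, Z=2, Y=1, U=0) weight 4/2475
  (W=0, X=2, Z=0, Y=0, U=1) weight 2/825
  … 72 more
Group by U:
  weight(U=0) = 2/15
  weight(U=1) = 4/15
Total weight = 2/15 + 4/15 = 2/5
P(U=0 | obs) = 2/15 / 2/5 = 1/3
P(U=1 | obs) = 4/15 / 2/5 = 2/3

P(U = 0 | obs) = 1/3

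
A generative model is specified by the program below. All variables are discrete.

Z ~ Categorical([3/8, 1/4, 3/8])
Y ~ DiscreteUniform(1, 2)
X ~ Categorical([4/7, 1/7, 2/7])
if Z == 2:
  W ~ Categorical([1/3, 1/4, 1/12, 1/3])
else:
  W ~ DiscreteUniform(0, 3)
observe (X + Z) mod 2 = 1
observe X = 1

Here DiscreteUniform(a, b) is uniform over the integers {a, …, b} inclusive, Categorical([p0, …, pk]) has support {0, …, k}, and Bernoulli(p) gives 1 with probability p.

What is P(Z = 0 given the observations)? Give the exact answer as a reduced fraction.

Enumerate traces; 16 have nonzero weight after conditioning:
  (Z=0, Y=1, X=1, W=0) weight 3/448
  (Z=0, Y=1, X=1, W=1) weight 3/448
  (Z=0, Y=1, X=1, W=2) weight 3/448
  (Z=0, Y=1, X=1, W=3) weight 3/448
  (Z=0, Y=2, X=1, W=0) weight 3/448
  (Z=0, Y=2, X=1, W=1) weight 3/448
  (Z=0, Y=2, X=1, W=2) weight 3/448
  (Z=0, Y=2, X=1, W=3) weight 3/448
  (Z=2, Y=1, X=1, W=0) weight 1/112
  … 7 more
Group by Z:
  weight(Z=0) = 3/56
  weight(Z=2) = 3/56
Total weight = 3/56 + 3/56 = 3/28
P(Z=0 | obs) = 3/56 / 3/28 = 1/2
P(Z=2 | obs) = 3/56 / 3/28 = 1/2

P(Z = 0 | obs) = 1/2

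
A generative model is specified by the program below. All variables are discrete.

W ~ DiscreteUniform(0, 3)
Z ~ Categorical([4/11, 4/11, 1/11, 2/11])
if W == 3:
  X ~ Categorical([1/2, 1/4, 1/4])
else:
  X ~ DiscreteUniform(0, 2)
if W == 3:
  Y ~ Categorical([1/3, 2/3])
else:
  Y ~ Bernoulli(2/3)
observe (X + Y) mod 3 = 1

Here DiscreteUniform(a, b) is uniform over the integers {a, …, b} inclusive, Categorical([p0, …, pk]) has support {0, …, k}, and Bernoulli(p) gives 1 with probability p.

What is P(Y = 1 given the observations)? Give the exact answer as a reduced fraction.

Enumerate traces; 32 have nonzero weight after conditioning:
  (W=0, Z=0, X=0, Y=1) weight 2/99
  (W=0, Z=0, X=1, Y=0) weight 1/99
  (W=0, Z=1, X=0, Y=1) weight 2/99
  (W=0, Z=1, X=1, Y=0) weight 1/99
  (W=0, Z=2, X=0, Y=1) weight 1/198
  (W=0, Z=2, X=1, Y=0) weight 1/396
  (W=0, Z=3, X=0, Y=1) weight 1/99
  (W=0, Z=3, X=1, Y=0) weight 1/198
  … 24 more
Group by Y:
  weight(Y=0) = 5/48
  weight(Y=1) = 1/4
Total weight = 5/48 + 1/4 = 17/48
P(Y=0 | obs) = 5/48 / 17/48 = 5/17
P(Y=1 | obs) = 1/4 / 17/48 = 12/17

P(Y = 1 | obs) = 12/17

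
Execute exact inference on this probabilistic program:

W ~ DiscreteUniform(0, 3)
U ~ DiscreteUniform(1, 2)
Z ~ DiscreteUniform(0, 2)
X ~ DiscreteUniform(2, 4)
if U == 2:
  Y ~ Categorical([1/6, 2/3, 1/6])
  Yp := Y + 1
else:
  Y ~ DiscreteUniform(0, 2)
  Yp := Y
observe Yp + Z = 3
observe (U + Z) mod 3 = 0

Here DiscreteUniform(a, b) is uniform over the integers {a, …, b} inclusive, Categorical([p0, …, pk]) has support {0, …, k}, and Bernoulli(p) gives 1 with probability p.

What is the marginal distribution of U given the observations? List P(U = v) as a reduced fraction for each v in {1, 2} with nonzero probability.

P(U=1) = 1/3, P(U=2) = 2/3

Enumerate traces; 24 have nonzero weight after conditioning:
  (W=0, U=1, Z=2, X=2, Y=1) weight 1/216
  (W=0, U=1, Z=2, X=3, Y=1) weight 1/216
  (W=0, U=1, Z=2, X=4, Y=1) weight 1/216
  (W=0, U=2, Z=1, X=2, Y=1) weight 1/108
  (W=0, U=2, Z=1, X=3, Y=1) weight 1/108
  (W=0, U=2, Z=1, X=4, Y=1) weight 1/108
  (W=1, U=1, Z=2, X=2, Y=1) weight 1/216
  (W=1, U=1, Z=2, X=3, Y=1) weight 1/216
  … 16 more
Group by U:
  weight(U=1) = 1/18
  weight(U=2) = 1/9
Total weight = 1/18 + 1/9 = 1/6
P(U=1 | obs) = 1/18 / 1/6 = 1/3
P(U=2 | obs) = 1/9 / 1/6 = 2/3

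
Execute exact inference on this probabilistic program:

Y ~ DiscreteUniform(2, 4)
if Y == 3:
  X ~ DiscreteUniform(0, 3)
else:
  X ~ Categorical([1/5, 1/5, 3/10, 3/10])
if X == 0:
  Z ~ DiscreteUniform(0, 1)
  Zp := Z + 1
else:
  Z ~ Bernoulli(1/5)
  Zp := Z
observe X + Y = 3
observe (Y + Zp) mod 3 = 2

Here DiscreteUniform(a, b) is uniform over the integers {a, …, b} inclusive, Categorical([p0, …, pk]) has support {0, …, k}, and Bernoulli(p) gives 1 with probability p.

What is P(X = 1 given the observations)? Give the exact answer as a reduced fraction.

P(X = 1 | obs) = 32/57

Enumerate traces; 2 have nonzero weight after conditioning:
  (Y=2, X=1, Z=0) weight 4/75
  (Y=3, X=0, Z=1) weight 1/24
Group by X:
  weight(X=0) = 1/24
  weight(X=1) = 4/75
Total weight = 1/24 + 4/75 = 19/200
P(X=0 | obs) = 1/24 / 19/200 = 25/57
P(X=1 | obs) = 4/75 / 19/200 = 32/57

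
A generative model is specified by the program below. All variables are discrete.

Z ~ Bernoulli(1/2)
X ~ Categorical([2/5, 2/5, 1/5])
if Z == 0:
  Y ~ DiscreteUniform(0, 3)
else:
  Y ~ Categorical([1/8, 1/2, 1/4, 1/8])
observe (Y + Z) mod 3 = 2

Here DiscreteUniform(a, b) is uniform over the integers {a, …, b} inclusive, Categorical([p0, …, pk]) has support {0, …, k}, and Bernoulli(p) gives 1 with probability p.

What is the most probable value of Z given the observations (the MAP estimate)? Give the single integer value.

Enumerate traces; 6 have nonzero weight after conditioning:
  (Z=0, X=0, Y=2) weight 1/20
  (Z=0, X=1, Y=2) weight 1/20
  (Z=0, X=2, Y=2) weight 1/40
  (Z=1, X=0, Y=1) weight 1/10
  (Z=1, X=1, Y=1) weight 1/10
  (Z=1, X=2, Y=1) weight 1/20
Group by Z:
  weight(Z=0) = 1/8
  weight(Z=1) = 1/4
Total weight = 1/8 + 1/4 = 3/8
P(Z=0 | obs) = 1/8 / 3/8 = 1/3
P(Z=1 | obs) = 1/4 / 3/8 = 2/3
argmax = 1

argmax_v P(Z = v | obs) = 1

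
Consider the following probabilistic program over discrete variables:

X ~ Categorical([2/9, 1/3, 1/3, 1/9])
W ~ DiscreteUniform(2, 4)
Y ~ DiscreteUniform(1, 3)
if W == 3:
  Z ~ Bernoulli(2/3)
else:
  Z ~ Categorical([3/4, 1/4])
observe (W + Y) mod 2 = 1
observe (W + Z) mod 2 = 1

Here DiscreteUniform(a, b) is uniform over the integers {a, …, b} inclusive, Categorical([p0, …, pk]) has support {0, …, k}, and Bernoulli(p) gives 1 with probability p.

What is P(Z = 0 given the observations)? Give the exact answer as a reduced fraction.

Enumerate traces; 20 have nonzero weight after conditioning:
  (X=0, W=2, Y=1, Z=1) weight 1/162
  (X=0, W=2, Y=3, Z=1) weight 1/162
  (X=0, W=3, Y=2, Z=0) weight 2/243
  (X=0, W=4, Y=1, Z=1) weight 1/162
  (X=0, W=4, Y=3, Z=1) weight 1/162
  (X=1, W=2, Y=1, Z=1) weight 1/108
  (X=1, W=2, Y=3, Z=1) weight 1/108
  (X=1, W=3, Y=2, Z=0) weight 1/81
  … 12 more
Group by Z:
  weight(Z=0) = 1/27
  weight(Z=1) = 1/9
Total weight = 1/27 + 1/9 = 4/27
P(Z=0 | obs) = 1/27 / 4/27 = 1/4
P(Z=1 | obs) = 1/9 / 4/27 = 3/4

P(Z = 0 | obs) = 1/4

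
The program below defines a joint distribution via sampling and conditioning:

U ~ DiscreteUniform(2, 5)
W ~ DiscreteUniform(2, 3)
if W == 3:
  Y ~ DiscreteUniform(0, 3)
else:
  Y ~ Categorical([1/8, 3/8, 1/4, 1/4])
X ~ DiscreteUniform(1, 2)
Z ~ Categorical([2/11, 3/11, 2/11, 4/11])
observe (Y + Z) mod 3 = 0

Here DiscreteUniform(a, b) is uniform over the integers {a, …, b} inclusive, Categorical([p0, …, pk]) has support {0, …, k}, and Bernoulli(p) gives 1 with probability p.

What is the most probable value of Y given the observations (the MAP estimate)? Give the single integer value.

Enumerate traces; 96 have nonzero weight after conditioning:
  (U=2, W=2, Y=0, X=1, Z=0) weight 1/704
  (U=2, W=2, Y=0, X=1, Z=3) weight 1/352
  (U=2, W=2, Y=0, X=2, Z=0) weight 1/704
  (U=2, W=2, Y=0, X=2, Z=3) weight 1/352
  (U=2, W=2, Y=1, X=1, Z=2) weight 3/704
  (U=2, W=2, Y=1, X=2, Z=2) weight 3/704
  (U=2, W=2, Y=2, X=1, Z=1) weight 3/704
  (U=2, W=2, Y=2, X=2, Z=1) weight 3/704
  (U=2, W=2, Y=3, X=1, Z=0) weight 1/352
  … 87 more
Group by Y:
  weight(Y=0) = 9/88
  weight(Y=1) = 5/88
  weight(Y=2) = 3/44
  weight(Y=3) = 3/22
Total weight = 9/88 + 5/88 + 3/44 + 3/22 = 4/11
P(Y=0 | obs) = 9/88 / 4/11 = 9/32
P(Y=1 | obs) = 5/88 / 4/11 = 5/32
P(Y=2 | obs) = 3/44 / 4/11 = 3/16
P(Y=3 | obs) = 3/22 / 4/11 = 3/8
argmax = 3

argmax_v P(Y = v | obs) = 3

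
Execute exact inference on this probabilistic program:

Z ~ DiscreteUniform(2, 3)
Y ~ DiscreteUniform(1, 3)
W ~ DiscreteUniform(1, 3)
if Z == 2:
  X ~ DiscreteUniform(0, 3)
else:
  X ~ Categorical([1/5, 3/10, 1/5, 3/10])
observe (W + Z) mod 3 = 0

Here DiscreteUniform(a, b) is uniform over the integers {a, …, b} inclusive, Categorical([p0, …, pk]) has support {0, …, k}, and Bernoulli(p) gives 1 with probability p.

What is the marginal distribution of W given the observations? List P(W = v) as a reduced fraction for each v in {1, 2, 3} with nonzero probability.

Enumerate traces; 24 have nonzero weight after conditioning:
  (Z=2, Y=1, W=1, X=0) weight 1/72
  (Z=2, Y=1, W=1, X=1) weight 1/72
  (Z=2, Y=1, W=1, X=2) weight 1/72
  (Z=2, Y=1, W=1, X=3) weight 1/72
  (Z=2, Y=2, W=1, X=0) weight 1/72
  (Z=2, Y=2, W=1, X=1) weight 1/72
  (Z=2, Y=2, W=1, X=2) weight 1/72
  (Z=2, Y=2, W=1, X=3) weight 1/72
  (Z=3, Y=1, W=3, X=0) weight 1/90
  … 15 more
Group by W:
  weight(W=1) = 1/6
  weight(W=3) = 1/6
Total weight = 1/6 + 1/6 = 1/3
P(W=1 | obs) = 1/6 / 1/3 = 1/2
P(W=3 | obs) = 1/6 / 1/3 = 1/2

P(W=1) = 1/2, P(W=3) = 1/2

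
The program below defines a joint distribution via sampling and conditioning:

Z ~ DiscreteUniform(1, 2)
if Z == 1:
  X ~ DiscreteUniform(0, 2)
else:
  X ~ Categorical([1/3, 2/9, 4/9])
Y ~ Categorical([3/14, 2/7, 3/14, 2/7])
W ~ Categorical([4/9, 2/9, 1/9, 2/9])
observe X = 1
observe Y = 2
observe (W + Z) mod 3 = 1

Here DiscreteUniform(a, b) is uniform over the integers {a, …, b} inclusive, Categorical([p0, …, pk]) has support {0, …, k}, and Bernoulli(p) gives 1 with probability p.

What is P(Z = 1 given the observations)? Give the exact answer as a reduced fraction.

Enumerate traces; 3 have nonzero weight after conditioning:
  (Z=1, X=1, Y=2, W=0) weight 1/63
  (Z=1, X=1, Y=2, W=3) weight 1/126
  (Z=2, X=1, Y=2, W=2) weight 1/378
Group by Z:
  weight(Z=1) = 1/42
  weight(Z=2) = 1/378
Total weight = 1/42 + 1/378 = 5/189
P(Z=1 | obs) = 1/42 / 5/189 = 9/10
P(Z=2 | obs) = 1/378 / 5/189 = 1/10

P(Z = 1 | obs) = 9/10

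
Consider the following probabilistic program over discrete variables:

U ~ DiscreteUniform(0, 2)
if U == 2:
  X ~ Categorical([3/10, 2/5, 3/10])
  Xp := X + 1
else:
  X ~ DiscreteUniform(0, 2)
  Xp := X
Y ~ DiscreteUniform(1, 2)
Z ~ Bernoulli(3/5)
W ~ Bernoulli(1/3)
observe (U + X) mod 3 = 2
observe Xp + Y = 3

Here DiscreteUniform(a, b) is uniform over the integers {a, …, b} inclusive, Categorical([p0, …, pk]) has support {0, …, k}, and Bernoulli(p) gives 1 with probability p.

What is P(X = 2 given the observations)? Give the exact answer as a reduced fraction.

P(X = 2 | obs) = 10/29

Enumerate traces; 12 have nonzero weight after conditioning:
  (U=0, X=2, Y=1, Z=0, W=0) weight 2/135
  (U=0, X=2, Y=1, Z=0, W=1) weight 1/135
  (U=0, X=2, Y=1, Z=1, W=0) weight 1/45
  (U=0, X=2, Y=1, Z=1, W=1) weight 1/90
  (U=1, X=1, Y=2, Z=0, W=0) weight 2/135
  (U=1, X=1, Y=2, Z=0, W=1) weight 1/135
  (U=1, X=1, Y=2, Z=1, W=0) weight 1/45
  (U=1, X=1, Y=2, Z=1, W=1) weight 1/90
  (U=2, X=0, Y=2, Z=0, W=0) weight 1/75
  … 3 more
Group by X:
  weight(X=0) = 1/20
  weight(X=1) = 1/18
  weight(X=2) = 1/18
Total weight = 1/20 + 1/18 + 1/18 = 29/180
P(X=0 | obs) = 1/20 / 29/180 = 9/29
P(X=1 | obs) = 1/18 / 29/180 = 10/29
P(X=2 | obs) = 1/18 / 29/180 = 10/29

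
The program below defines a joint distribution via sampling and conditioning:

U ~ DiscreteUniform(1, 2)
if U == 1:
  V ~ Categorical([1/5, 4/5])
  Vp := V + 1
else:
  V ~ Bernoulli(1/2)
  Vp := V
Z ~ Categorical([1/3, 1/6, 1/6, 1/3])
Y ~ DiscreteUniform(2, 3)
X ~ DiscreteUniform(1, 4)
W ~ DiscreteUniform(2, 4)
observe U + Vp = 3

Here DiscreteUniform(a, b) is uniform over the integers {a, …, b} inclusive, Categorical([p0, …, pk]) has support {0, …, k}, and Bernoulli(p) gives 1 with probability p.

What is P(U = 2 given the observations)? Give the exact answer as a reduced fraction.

P(U = 2 | obs) = 5/13

Enumerate traces; 192 have nonzero weight after conditioning:
  (U=1, V=1, Z=0, Y=2, X=1, W=2) weight 1/180
  (U=1, V=1, Z=0, Y=2, X=1, W=3) weight 1/180
  (U=1, V=1, Z=0, Y=2, X=1, W=4) weight 1/180
  (U=1, V=1, Z=0, Y=2, X=2, W=2) weight 1/180
  (U=1, V=1, Z=0, Y=2, X=2, W=3) weight 1/180
  (U=1, V=1, Z=0, Y=2, X=2, W=4) weight 1/180
  (U=1, V=1, Z=0, Y=2, X=3, W=2) weight 1/180
  (U=1, V=1, Z=0, Y=2, X=3, W=3) weight 1/180
  (U=2, V=1, Z=0, Y=2, X=1, W=2) weight 1/288
  … 183 more
Group by U:
  weight(U=1) = 2/5
  weight(U=2) = 1/4
Total weight = 2/5 + 1/4 = 13/20
P(U=1 | obs) = 2/5 / 13/20 = 8/13
P(U=2 | obs) = 1/4 / 13/20 = 5/13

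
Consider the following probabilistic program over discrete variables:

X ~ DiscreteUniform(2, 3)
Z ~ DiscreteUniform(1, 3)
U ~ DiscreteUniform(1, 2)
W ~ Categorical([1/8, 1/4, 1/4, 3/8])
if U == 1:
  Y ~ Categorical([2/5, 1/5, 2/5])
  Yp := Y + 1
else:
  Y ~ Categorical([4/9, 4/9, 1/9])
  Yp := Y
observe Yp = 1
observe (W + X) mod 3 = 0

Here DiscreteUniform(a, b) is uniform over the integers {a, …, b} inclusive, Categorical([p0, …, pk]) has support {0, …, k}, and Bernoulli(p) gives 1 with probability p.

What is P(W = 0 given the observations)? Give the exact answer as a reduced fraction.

Enumerate traces; 18 have nonzero weight after conditioning:
  (X=2, Z=1, U=1, W=1, Y=0) weight 1/120
  (X=2, Z=1, U=2, W=1, Y=1) weight 1/108
  (X=2, Z=2, U=1, W=1, Y=0) weight 1/120
  (X=2, Z=2, U=2, W=1, Y=1) weight 1/108
  (X=2, Z=3, U=1, W=1, Y=0) weight 1/120
  (X=2, Z=3, U=2, W=1, Y=1) weight 1/108
  (X=3, Z=1, U=1, W=0, Y=0) weight 1/240
  (X=3, Z=1, U=1, W=3, Y=0) weight 1/80
  … 10 more
Group by W:
  weight(W=0) = 19/720
  weight(W=1) = 19/360
  weight(W=3) = 19/240
Total weight = 19/720 + 19/360 + 19/240 = 19/120
P(W=0 | obs) = 19/720 / 19/120 = 1/6
P(W=1 | obs) = 19/360 / 19/120 = 1/3
P(W=3 | obs) = 19/240 / 19/120 = 1/2

P(W = 0 | obs) = 1/6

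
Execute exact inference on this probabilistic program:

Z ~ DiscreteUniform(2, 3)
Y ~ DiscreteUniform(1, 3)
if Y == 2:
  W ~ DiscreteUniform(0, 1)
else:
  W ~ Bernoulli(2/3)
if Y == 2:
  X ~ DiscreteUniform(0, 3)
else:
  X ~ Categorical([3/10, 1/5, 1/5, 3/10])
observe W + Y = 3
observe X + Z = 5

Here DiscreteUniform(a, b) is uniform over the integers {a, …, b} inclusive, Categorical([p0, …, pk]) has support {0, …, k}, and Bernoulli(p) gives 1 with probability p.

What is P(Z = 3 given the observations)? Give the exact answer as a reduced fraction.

P(Z = 3 | obs) = 23/50

Enumerate traces; 4 have nonzero weight after conditioning:
  (Z=2, Y=2, W=1, X=3) weight 1/48
  (Z=2, Y=3, W=0, X=3) weight 1/60
  (Z=3, Y=2, W=1, X=2) weight 1/48
  (Z=3, Y=3, W=0, X=2) weight 1/90
Group by Z:
  weight(Z=2) = 3/80
  weight(Z=3) = 23/720
Total weight = 3/80 + 23/720 = 5/72
P(Z=2 | obs) = 3/80 / 5/72 = 27/50
P(Z=3 | obs) = 23/720 / 5/72 = 23/50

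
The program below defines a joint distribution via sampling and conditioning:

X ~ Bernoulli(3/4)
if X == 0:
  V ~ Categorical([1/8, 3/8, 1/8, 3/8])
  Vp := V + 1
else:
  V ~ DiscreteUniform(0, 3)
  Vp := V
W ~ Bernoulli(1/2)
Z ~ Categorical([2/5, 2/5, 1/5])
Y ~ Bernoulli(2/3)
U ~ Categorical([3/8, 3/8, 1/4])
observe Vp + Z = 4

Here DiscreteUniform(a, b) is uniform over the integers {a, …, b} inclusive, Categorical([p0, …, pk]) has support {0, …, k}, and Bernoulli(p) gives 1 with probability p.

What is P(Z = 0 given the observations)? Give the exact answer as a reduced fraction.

P(Z = 0 | obs) = 6/29

Enumerate traces; 60 have nonzero weight after conditioning:
  (X=0, V=1, W=0, Z=2, Y=0, U=0) weight 3/2560
  (X=0, V=1, W=0, Z=2, Y=0, U=1) weight 3/2560
  (X=0, V=1, W=0, Z=2, Y=0, U=2) weight 1/1280
  (X=0, V=1, W=0, Z=2, Y=1, U=0) weight 3/1280
  (X=0, V=1, W=0, Z=2, Y=1, U=1) weight 3/1280
  (X=0, V=1, W=0, Z=2, Y=1, U=2) weight 1/640
  (X=0, V=1, W=1, Z=2, Y=0, U=0) weight 3/2560
  (X=0, V=1, W=1, Z=2, Y=0, U=1) weight 3/2560
  (X=0, V=2, W=0, Z=1, Y=0, U=0) weight 1/1280
  (X=0, V=3, W=0, Z=0, Y=0, U=0) weight 3/1280
  … 50 more
Group by Z:
  weight(Z=0) = 3/80
  weight(Z=1) = 7/80
  weight(Z=2) = 9/160
Total weight = 3/80 + 7/80 + 9/160 = 29/160
P(Z=0 | obs) = 3/80 / 29/160 = 6/29
P(Z=1 | obs) = 7/80 / 29/160 = 14/29
P(Z=2 | obs) = 9/160 / 29/160 = 9/29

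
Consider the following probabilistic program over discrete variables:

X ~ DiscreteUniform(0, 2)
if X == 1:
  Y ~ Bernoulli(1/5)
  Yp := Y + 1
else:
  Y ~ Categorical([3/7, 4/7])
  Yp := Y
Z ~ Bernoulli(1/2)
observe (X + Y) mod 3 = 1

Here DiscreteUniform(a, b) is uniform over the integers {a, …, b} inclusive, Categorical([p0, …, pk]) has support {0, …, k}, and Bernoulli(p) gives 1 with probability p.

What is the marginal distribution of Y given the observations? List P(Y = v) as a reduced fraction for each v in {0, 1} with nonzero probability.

Enumerate traces; 4 have nonzero weight after conditioning:
  (X=0, Y=1, Z=0) weight 2/21
  (X=0, Y=1, Z=1) weight 2/21
  (X=1, Y=0, Z=0) weight 2/15
  (X=1, Y=0, Z=1) weight 2/15
Group by Y:
  weight(Y=0) = 4/15
  weight(Y=1) = 4/21
Total weight = 4/15 + 4/21 = 16/35
P(Y=0 | obs) = 4/15 / 16/35 = 7/12
P(Y=1 | obs) = 4/21 / 16/35 = 5/12

P(Y=0) = 7/12, P(Y=1) = 5/12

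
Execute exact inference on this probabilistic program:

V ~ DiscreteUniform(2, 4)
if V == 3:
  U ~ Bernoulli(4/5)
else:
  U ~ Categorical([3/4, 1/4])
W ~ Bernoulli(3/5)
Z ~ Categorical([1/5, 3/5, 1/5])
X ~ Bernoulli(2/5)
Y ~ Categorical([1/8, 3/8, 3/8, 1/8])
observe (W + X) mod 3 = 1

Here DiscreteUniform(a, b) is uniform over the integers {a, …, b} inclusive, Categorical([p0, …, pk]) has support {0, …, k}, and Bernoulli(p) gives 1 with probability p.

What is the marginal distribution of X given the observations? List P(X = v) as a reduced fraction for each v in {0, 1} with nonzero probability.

Enumerate traces; 144 have nonzero weight after conditioning:
  (V=2, U=0, W=0, Z=0, X=1, Y=0) weight 1/1000
  (V=2, U=0, W=0, Z=0, X=1, Y=1) weight 3/1000
  (V=2, U=0, W=0, Z=0, X=1, Y=2) weight 3/1000
  (V=2, U=0, W=0, Z=0, X=1, Y=3) weight 1/1000
  (V=2, U=0, W=0, Z=1, X=1, Y=0) weight 3/1000
  (V=2, U=0, W=0, Z=1, X=1, Y=1) weight 9/1000
  (V=2, U=0, W=0, Z=1, X=1, Y=2) weight 9/1000
  (V=2, U=0, W=0, Z=1, X=1, Y=3) weight 3/1000
  (V=2, U=0, W=1, Z=0, X=0, Y=0) weight 9/4000
  … 135 more
Group by X:
  weight(X=0) = 9/25
  weight(X=1) = 4/25
Total weight = 9/25 + 4/25 = 13/25
P(X=0 | obs) = 9/25 / 13/25 = 9/13
P(X=1 | obs) = 4/25 / 13/25 = 4/13

P(X=0) = 9/13, P(X=1) = 4/13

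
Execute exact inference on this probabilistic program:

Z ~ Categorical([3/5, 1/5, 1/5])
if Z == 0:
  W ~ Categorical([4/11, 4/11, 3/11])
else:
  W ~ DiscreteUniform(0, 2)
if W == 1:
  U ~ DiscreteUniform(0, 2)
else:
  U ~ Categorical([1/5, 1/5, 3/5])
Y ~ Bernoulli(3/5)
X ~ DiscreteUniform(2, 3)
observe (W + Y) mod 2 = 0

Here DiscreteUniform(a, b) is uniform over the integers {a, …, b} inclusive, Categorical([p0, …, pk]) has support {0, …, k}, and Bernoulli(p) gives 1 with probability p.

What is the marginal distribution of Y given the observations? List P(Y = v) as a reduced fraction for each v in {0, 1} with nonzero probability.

Enumerate traces; 54 have nonzero weight after conditioning:
  (Z=0, W=0, U=0, Y=0, X=2) weight 12/1375
  (Z=0, W=0, U=0, Y=0, X=3) weight 12/1375
  (Z=0, W=0, U=1, Y=0, X=2) weight 12/1375
  (Z=0, W=0, U=1, Y=0, X=3) weight 12/1375
  (Z=0, W=0, U=2, Y=0, X=2) weight 36/1375
  (Z=0, W=0, U=2, Y=0, X=3) weight 36/1375
  (Z=0, W=1, U=0, Y=1, X=2) weight 6/275
  (Z=0, W=1, U=0, Y=1, X=3) weight 6/275
  … 46 more
Group by Y:
  weight(Y=0) = 214/825
  weight(Y=1) = 58/275
Total weight = 214/825 + 58/275 = 388/825
P(Y=0 | obs) = 214/825 / 388/825 = 107/194
P(Y=1 | obs) = 58/275 / 388/825 = 87/194

P(Y=0) = 107/194, P(Y=1) = 87/194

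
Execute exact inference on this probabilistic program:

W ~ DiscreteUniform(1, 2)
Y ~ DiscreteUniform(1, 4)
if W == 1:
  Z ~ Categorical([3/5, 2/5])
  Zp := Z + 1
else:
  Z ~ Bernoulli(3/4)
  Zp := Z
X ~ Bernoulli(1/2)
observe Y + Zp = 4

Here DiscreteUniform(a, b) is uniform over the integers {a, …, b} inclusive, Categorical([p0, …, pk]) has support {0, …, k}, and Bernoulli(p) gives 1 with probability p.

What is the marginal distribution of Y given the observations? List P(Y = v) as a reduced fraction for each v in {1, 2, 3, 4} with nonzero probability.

Enumerate traces; 8 have nonzero weight after conditioning:
  (W=1, Y=2, Z=1, X=0) weight 1/40
  (W=1, Y=2, Z=1, X=1) weight 1/40
  (W=1, Y=3, Z=0, X=0) weight 3/80
  (W=1, Y=3, Z=0, X=1) weight 3/80
  (W=2, Y=3, Z=1, X=0) weight 3/64
  (W=2, Y=3, Z=1, X=1) weight 3/64
  (W=2, Y=4, Z=0, X=0) weight 1/64
  (W=2, Y=4, Z=0, X=1) weight 1/64
Group by Y:
  weight(Y=2) = 1/20
  weight(Y=3) = 27/160
  weight(Y=4) = 1/32
Total weight = 1/20 + 27/160 + 1/32 = 1/4
P(Y=2 | obs) = 1/20 / 1/4 = 1/5
P(Y=3 | obs) = 27/160 / 1/4 = 27/40
P(Y=4 | obs) = 1/32 / 1/4 = 1/8

P(Y=2) = 1/5, P(Y=3) = 27/40, P(Y=4) = 1/8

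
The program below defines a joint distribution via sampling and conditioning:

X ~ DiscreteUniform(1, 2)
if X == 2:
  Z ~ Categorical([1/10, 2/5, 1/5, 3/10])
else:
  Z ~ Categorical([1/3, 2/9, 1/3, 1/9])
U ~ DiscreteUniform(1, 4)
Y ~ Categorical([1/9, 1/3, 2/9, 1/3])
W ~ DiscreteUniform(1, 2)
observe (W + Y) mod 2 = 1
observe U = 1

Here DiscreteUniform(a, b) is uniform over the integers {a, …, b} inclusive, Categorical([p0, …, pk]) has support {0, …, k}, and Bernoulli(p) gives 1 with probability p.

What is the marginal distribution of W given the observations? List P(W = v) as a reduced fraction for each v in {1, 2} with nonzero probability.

P(W=1) = 1/3, P(W=2) = 2/3

Enumerate traces; 32 have nonzero weight after conditioning:
  (X=1, Z=0, U=1, Y=0, W=1) weight 1/432
  (X=1, Z=0, U=1, Y=1, W=2) weight 1/144
  (X=1, Z=0, U=1, Y=2, W=1) weight 1/216
  (X=1, Z=0, U=1, Y=3, W=2) weight 1/144
  (X=1, Z=1, U=1, Y=0, W=1) weight 1/648
  (X=1, Z=1, U=1, Y=1, W=2) weight 1/216
  (X=1, Z=1, U=1, Y=2, W=1) weight 1/324
  (X=1, Z=1, U=1, Y=3, W=2) weight 1/216
  … 24 more
Group by W:
  weight(W=1) = 1/24
  weight(W=2) = 1/12
Total weight = 1/24 + 1/12 = 1/8
P(W=1 | obs) = 1/24 / 1/8 = 1/3
P(W=2 | obs) = 1/12 / 1/8 = 2/3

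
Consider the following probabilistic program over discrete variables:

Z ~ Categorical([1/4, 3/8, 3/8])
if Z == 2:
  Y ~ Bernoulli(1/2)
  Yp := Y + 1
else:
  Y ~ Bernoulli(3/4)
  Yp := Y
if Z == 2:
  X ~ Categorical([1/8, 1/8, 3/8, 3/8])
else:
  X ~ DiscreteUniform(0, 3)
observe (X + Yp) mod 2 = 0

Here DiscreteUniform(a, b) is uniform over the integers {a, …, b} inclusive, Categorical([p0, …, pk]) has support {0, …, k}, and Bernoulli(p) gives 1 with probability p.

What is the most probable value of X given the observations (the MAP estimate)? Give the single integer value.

Enumerate traces; 12 have nonzero weight after conditioning:
  (Z=0, Y=0, X=0) weight 1/64
  (Z=0, Y=0, X=2) weight 1/64
  (Z=0, Y=1, X=1) weight 3/64
  (Z=0, Y=1, X=3) weight 3/64
  (Z=1, Y=0, X=0) weight 3/128
  (Z=1, Y=0, X=2) weight 3/128
  (Z=1, Y=1, X=1) weight 9/128
  (Z=1, Y=1, X=3) weight 9/128
  … 4 more
Group by X:
  weight(X=0) = 1/16
  weight(X=1) = 9/64
  weight(X=2) = 7/64
  weight(X=3) = 3/16
Total weight = 1/16 + 9/64 + 7/64 + 3/16 = 1/2
P(X=0 | obs) = 1/16 / 1/2 = 1/8
P(X=1 | obs) = 9/64 / 1/2 = 9/32
P(X=2 | obs) = 7/64 / 1/2 = 7/32
P(X=3 | obs) = 3/16 / 1/2 = 3/8
argmax = 3

argmax_v P(X = v | obs) = 3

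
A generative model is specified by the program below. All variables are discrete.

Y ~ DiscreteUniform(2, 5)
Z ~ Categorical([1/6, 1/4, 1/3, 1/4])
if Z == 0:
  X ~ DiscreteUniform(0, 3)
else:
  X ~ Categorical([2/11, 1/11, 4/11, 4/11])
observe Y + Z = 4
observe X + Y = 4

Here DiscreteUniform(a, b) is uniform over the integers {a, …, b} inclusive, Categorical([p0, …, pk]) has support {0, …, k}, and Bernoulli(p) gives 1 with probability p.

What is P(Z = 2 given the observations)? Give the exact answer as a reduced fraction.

P(Z = 2 | obs) = 32/49

Enumerate traces; 3 have nonzero weight after conditioning:
  (Y=2, Z=2, X=2) weight 1/33
  (Y=3, Z=1, X=1) weight 1/176
  (Y=4, Z=0, X=0) weight 1/96
Group by Z:
  weight(Z=0) = 1/96
  weight(Z=1) = 1/176
  weight(Z=2) = 1/33
Total weight = 1/96 + 1/176 + 1/33 = 49/1056
P(Z=0 | obs) = 1/96 / 49/1056 = 11/49
P(Z=1 | obs) = 1/176 / 49/1056 = 6/49
P(Z=2 | obs) = 1/33 / 49/1056 = 32/49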